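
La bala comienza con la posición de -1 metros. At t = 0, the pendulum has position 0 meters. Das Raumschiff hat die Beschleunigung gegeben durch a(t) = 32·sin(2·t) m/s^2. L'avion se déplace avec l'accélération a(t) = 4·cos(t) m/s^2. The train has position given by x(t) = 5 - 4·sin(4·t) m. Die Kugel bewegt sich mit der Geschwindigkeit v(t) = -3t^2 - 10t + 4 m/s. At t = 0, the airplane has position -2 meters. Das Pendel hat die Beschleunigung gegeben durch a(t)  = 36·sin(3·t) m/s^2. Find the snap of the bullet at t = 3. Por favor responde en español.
Partiendo de la velocidad v(t) = -3·t^2 - 10·t + 4, tomamos 3 derivadas. Tomando d/dt de v(t), encontramos a(t) = -6·t - 10. Tomando d/dt de a(t), encontramos j(t) = -6. Derivando la sacudida, obtenemos el snap: s(t) = 0. De la ecuación del snap s(t) = 0, sustituimos t = 3 para obtener s = 0.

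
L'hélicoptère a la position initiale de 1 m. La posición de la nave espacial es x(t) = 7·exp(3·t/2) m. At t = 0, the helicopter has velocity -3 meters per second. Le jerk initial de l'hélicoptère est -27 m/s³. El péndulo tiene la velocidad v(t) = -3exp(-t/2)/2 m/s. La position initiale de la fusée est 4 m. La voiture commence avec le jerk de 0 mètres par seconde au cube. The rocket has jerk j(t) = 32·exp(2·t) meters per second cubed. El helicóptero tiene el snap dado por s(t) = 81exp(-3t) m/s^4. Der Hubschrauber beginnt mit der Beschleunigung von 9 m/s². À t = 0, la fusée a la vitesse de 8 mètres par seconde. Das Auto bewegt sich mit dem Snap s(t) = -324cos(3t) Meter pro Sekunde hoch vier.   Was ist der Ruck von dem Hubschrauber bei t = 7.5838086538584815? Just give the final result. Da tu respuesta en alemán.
j(7.5838086538584815) = -3.55258938339636E-9.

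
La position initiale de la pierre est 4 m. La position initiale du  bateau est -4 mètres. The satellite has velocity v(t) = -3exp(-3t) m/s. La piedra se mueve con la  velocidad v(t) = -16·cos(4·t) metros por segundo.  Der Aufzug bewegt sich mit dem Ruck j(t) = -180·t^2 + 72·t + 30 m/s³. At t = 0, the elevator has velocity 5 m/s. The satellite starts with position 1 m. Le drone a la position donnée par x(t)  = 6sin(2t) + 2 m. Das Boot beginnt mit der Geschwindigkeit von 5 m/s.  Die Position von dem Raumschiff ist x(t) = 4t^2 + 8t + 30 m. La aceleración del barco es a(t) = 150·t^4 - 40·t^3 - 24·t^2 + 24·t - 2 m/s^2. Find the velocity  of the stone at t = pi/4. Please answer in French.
De l'équation de la vitesse v(t) = -16·cos(4·t), nous substituons t = pi/4 pour obtenir v = 16.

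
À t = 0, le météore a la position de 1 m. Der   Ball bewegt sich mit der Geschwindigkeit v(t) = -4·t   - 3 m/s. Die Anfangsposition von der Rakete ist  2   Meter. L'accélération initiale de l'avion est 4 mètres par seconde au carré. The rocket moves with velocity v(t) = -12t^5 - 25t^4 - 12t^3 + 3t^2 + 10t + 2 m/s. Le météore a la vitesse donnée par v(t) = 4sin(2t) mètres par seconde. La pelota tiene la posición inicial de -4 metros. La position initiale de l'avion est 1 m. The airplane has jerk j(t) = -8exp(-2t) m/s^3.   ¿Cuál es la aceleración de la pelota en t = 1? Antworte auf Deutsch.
Um dies zu lösen, müssen wir 1 Ableitung unserer Gleichung für die Geschwindigkeit v(t) = -4·t - 3 nehmen. Die Ableitung von der Geschwindigkeit ergibt die Beschleunigung: a(t) = -4. Aus der Gleichung für die Beschleunigung a(t) = -4, setzen wir t = 1 ein und erhalten a = -4.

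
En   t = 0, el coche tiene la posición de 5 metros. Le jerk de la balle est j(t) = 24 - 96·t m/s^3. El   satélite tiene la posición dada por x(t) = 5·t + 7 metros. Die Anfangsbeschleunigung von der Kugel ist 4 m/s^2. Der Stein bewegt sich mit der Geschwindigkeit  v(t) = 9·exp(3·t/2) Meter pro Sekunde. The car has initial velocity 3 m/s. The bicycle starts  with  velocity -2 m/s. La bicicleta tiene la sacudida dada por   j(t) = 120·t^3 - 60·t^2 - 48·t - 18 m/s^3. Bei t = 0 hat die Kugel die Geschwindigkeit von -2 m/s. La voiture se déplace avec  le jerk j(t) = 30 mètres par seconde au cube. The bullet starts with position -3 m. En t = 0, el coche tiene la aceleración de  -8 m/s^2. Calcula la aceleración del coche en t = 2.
Necesitamos integrar nuestra ecuación de la sacudida j(t) = 30 1 vez. La integral de la sacudida es la aceleración. Usando a(0) = -8, obtenemos a(t) = 30·t - 8. Usando a(t) = 30·t - 8 y sustituyendo t = 2, encontramos a = 52.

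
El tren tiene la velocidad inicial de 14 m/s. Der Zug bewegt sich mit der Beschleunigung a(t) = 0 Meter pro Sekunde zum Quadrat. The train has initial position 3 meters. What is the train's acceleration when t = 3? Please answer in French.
Nous avons l'accélération a(t) = 0. En substituant t = 3: a(3) = 0.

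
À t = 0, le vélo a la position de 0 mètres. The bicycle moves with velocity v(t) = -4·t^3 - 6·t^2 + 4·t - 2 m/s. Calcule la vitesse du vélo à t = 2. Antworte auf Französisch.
En utilisant v(t) = -4·t^3 - 6·t^2 + 4·t - 2 et en substituant t = 2, nous trouvons v = -50.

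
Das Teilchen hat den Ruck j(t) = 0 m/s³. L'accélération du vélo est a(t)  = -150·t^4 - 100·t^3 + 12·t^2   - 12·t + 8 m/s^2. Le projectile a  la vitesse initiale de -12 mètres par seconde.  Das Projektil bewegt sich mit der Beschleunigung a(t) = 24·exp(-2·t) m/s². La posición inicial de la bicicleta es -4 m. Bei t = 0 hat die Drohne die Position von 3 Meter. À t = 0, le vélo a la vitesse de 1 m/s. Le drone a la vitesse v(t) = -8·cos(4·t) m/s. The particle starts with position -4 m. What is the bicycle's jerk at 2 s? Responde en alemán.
Ausgehend von der Beschleunigung a(t) = -150·t^4 - 100·t^3 + 12·t^2 - 12·t + 8, nehmen wir 1 Ableitung. Die Ableitung von der Beschleunigung ergibt den Ruck: j(t) = -600·t^3 - 300·t^2 + 24·t - 12. Mit j(t) = -600·t^3 - 300·t^2 + 24·t - 12 und Einsetzen von t = 2, finden wir j = -5964.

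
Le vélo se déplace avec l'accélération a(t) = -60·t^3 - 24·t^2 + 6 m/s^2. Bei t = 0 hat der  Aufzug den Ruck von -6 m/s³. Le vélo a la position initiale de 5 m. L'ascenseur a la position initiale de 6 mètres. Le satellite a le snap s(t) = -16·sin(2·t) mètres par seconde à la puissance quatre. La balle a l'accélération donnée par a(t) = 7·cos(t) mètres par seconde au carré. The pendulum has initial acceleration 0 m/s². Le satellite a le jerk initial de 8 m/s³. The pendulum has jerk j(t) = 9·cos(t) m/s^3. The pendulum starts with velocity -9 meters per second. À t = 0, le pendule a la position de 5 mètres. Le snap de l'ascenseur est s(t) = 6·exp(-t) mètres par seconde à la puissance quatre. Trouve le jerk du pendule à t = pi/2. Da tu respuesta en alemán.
Mit j(t) = 9·cos(t) und Einsetzen von t = pi/2, finden wir j = 0.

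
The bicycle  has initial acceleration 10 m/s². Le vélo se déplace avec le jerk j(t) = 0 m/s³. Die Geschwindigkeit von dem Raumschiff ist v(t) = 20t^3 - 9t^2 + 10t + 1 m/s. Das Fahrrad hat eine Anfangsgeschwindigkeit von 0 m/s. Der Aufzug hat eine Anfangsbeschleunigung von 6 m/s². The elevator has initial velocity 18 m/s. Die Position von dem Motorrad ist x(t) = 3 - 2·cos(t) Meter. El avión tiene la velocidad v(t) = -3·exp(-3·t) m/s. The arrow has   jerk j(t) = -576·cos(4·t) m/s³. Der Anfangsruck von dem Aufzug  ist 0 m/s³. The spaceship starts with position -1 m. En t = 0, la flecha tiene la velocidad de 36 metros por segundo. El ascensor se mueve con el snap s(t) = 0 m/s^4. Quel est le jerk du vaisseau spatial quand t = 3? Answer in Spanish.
Partiendo de la velocidad v(t) = 20·t^3 - 9·t^2 + 10·t + 1, tomamos 2 derivadas. La derivada de la velocidad da la aceleración: a(t) = 60·t^2 - 18·t + 10. Tomando d/dt de a(t), encontramos j(t) = 120·t - 18. De la ecuación de la sacudida j(t) = 120·t - 18, sustituimos t = 3 para obtener j = 342.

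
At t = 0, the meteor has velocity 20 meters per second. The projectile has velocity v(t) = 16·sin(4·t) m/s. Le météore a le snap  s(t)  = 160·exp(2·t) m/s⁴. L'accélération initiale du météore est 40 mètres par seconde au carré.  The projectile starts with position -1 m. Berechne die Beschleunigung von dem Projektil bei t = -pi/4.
Wir müssen unsere Gleichung für die Geschwindigkeit v(t) = 16·sin(4·t) 1-mal ableiten. Durch Ableiten von der Geschwindigkeit erhalten wir die Beschleunigung: a(t) = 64·cos(4·t). Mit a(t) = 64·cos(4·t) und Einsetzen von t = -pi/4, finden wir a = -64.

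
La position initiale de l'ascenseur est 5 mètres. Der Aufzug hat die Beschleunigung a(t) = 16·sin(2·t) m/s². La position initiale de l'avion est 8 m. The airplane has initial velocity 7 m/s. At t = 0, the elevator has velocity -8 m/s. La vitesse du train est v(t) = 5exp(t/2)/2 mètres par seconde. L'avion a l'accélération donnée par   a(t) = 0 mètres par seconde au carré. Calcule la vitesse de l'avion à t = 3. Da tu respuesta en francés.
Nous devons intégrer notre équation de l'accélération a(t) = 0 1 fois. En prenant ∫a(t)dt et en appliquant v(0) = 7, nous trouvons v(t) = 7. Nous avons la vitesse v(t) = 7. En substituant t = 3: v(3) = 7.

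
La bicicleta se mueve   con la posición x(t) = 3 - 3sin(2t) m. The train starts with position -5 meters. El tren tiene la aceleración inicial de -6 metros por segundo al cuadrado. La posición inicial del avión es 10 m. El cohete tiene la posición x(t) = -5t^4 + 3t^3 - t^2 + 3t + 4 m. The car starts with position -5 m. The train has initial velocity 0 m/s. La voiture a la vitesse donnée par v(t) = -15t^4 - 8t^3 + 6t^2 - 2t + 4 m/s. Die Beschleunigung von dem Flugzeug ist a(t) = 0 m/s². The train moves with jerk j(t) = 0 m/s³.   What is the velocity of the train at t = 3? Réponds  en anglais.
We need to integrate our jerk equation j(t) = 0 2 times. Finding the integral of j(t) and using a(0) = -6: a(t) = -6. Integrating acceleration and using the initial condition v(0) = 0, we get v(t) = -6·t. Using v(t) = -6·t and substituting t = 3, we find v = -18.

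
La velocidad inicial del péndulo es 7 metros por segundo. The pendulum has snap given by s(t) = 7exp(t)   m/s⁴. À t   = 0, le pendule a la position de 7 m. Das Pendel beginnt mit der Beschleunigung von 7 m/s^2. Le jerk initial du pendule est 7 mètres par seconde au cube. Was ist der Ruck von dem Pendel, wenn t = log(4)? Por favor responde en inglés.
We must find the integral of our snap equation s(t) = 7·exp(t) 1 time. The integral of snap is jerk. Using j(0) = 7, we get j(t) = 7·exp(t). Using j(t) = 7·exp(t) and substituting t = log(4), we find j = 28.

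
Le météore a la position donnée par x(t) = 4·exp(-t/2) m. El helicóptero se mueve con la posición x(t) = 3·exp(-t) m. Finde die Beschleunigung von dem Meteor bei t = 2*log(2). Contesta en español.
Partiendo de la posición x(t) = 4·exp(-t/2), tomamos 2 derivadas. Derivando la posición, obtenemos la velocidad: v(t) = -2·exp(-t/2). La derivada de la velocidad da la aceleración: a(t) = exp(-t/2). Tenemos la aceleración a(t) = exp(-t/2). Sustituyendo t = 2*log(2): a(2*log(2)) = 1/2.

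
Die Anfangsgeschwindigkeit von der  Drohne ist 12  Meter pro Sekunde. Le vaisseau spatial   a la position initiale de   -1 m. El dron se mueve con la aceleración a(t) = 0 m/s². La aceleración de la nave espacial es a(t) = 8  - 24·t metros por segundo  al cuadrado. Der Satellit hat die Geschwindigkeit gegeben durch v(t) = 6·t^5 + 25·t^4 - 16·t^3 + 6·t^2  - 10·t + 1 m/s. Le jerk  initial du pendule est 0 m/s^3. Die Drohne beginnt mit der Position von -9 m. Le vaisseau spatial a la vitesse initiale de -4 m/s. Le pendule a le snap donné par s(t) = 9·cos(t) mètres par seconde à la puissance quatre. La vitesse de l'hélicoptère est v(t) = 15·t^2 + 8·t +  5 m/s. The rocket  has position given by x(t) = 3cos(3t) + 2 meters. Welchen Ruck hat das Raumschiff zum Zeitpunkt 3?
Um dies zu lösen, müssen wir 1 Ableitung unserer Gleichung für die Beschleunigung a(t) = 8 - 24·t nehmen. Durch Ableiten von der Beschleunigung erhalten wir den Ruck: j(t) = -24. Wir haben den Ruck j(t) = -24. Durch Einsetzen von t = 3: j(3) = -24.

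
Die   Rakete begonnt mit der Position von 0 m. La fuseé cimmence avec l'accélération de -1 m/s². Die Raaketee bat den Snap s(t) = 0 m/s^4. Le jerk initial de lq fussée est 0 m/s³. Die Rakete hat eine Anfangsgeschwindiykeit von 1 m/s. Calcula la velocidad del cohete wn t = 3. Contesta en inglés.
Starting from snap s(t) = 0, we take 3 antiderivatives. Taking ∫s(t)dt and applying j(0) = 0, we find j(t) = 0. Finding the integral of j(t) and using a(0) = -1: a(t) = -1. Taking ∫a(t)dt and applying v(0) = 1, we find v(t) = 1 - t. Using v(t) = 1 - t and substituting t = 3, we find v = -2.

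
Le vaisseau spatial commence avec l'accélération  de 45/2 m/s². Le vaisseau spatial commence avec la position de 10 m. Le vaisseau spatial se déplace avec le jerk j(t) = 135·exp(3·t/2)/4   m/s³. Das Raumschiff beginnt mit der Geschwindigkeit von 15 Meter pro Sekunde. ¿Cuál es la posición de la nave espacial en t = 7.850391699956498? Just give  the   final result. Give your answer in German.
Die Position bei t = 7.850391699956498 ist x = 1300387.22430494.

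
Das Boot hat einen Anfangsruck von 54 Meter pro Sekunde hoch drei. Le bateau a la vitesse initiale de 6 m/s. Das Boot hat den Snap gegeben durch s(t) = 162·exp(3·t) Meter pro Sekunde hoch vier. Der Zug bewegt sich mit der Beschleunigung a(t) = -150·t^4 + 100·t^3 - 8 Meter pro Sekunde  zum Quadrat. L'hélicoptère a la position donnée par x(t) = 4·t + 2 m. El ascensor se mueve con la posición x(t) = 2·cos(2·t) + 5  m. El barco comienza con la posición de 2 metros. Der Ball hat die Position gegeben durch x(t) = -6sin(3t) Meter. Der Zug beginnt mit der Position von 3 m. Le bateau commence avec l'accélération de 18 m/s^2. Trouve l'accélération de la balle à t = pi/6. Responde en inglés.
We must differentiate our position equation x(t) = -6·sin(3·t) 2 times. Taking d/dt of x(t), we find v(t) = -18·cos(3·t). The derivative of velocity gives acceleration: a(t) = 54·sin(3·t). We have acceleration a(t) = 54·sin(3·t). Substituting t = pi/6: a(pi/6) = 54.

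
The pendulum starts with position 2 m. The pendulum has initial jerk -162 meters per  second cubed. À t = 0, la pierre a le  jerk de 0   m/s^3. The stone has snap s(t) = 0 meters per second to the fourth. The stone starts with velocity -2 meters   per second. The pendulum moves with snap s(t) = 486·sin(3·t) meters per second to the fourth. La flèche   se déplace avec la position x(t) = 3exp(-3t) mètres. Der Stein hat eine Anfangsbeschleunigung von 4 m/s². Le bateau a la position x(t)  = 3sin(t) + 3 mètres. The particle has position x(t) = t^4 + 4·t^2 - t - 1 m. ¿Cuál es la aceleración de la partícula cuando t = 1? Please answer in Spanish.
Para resolver esto, necesitamos tomar 2 derivadas de nuestra ecuación de la posición x(t) = t^4 + 4·t^2 - t - 1. La derivada de la posición da la velocidad: v(t) = 4·t^3 + 8·t - 1. Derivando la velocidad, obtenemos la aceleración: a(t) = 12·t^2 + 8. De la ecuación de la aceleración a(t) = 12·t^2 + 8, sustituimos t = 1 para obtener a = 20.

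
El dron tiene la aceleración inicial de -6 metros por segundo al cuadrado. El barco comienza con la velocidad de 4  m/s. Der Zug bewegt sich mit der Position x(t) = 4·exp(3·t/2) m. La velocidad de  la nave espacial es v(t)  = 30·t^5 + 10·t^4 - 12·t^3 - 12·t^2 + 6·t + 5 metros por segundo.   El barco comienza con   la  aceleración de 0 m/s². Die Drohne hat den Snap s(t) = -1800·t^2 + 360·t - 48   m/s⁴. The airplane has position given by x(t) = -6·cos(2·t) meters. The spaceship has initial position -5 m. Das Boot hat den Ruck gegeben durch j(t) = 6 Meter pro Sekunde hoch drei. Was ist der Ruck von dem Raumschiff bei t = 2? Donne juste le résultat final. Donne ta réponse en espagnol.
j(2) = 5112.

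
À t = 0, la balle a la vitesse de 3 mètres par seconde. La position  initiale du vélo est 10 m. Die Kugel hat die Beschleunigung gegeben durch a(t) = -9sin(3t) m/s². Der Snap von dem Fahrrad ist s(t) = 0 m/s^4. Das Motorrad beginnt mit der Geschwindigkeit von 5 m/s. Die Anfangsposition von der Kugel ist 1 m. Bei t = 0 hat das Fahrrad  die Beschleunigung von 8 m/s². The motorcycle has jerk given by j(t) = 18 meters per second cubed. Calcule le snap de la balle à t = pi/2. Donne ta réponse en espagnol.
Debemos derivar nuestra ecuación de la aceleración a(t) = -9·sin(3·t) 2 veces. Tomando d/dt de a(t), encontramos j(t) = -27·cos(3·t). La derivada de la sacudida da el snap: s(t) = 81·sin(3·t). De la ecuación del snap s(t) = 81·sin(3·t), sustituimos t = pi/2 para obtener s = -81.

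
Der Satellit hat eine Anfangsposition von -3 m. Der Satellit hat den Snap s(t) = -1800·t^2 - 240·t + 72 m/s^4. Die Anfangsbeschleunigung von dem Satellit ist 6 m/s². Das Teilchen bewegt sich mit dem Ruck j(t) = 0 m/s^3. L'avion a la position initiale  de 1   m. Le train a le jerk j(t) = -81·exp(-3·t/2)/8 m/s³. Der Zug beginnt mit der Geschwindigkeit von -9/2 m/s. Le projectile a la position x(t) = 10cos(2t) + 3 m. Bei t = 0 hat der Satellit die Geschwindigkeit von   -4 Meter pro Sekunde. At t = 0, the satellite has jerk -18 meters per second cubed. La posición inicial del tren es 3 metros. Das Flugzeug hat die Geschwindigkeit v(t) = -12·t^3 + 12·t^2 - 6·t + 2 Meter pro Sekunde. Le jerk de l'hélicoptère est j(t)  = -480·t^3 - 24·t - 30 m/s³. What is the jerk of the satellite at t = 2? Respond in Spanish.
Partiendo del snap s(t) = -1800·t^2 - 240·t + 72, tomamos 1 integral. La integral del snap, con j(0) = -18, da la sacudida: j(t) = -600·t^3 - 120·t^2 + 72·t - 18. Usando j(t) = -600·t^3 - 120·t^2 + 72·t - 18 y sustituyendo t = 2, encontramos j = -5154.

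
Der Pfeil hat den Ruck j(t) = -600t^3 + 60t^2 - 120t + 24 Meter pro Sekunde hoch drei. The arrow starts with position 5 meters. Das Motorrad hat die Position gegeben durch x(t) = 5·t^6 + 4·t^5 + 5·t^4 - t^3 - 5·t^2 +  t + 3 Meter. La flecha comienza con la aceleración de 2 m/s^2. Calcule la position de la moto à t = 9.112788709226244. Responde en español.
Tenemos la posición x(t) = 5·t^6 + 4·t^5 + 5·t^4 - t^3 - 5·t^2 + t + 3. Sustituyendo t = 9.112788709226244: x(9.112788709226244) = 3148064.77343334.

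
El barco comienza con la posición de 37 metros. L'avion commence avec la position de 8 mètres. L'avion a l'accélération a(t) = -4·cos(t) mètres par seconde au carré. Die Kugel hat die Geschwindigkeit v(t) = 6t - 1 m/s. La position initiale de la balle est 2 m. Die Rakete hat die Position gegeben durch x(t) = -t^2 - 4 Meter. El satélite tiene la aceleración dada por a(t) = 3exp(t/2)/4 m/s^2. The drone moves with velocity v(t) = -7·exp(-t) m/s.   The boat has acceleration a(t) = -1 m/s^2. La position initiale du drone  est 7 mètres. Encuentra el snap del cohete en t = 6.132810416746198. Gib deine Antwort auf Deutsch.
Um dies zu lösen, müssen wir 4 Ableitungen unserer Gleichung für die Position x(t) = -t^2 - 4 nehmen. Mit d/dt von x(t) finden wir v(t) = -2·t. Durch Ableiten von der Geschwindigkeit erhalten wir die Beschleunigung: a(t) = -2. Durch Ableiten von der Beschleunigung erhalten wir den Ruck: j(t) = 0. Mit d/dt von j(t) finden wir s(t) = 0. Wir haben den Snap s(t) = 0. Durch Einsetzen von t = 6.132810416746198: s(6.132810416746198) = 0.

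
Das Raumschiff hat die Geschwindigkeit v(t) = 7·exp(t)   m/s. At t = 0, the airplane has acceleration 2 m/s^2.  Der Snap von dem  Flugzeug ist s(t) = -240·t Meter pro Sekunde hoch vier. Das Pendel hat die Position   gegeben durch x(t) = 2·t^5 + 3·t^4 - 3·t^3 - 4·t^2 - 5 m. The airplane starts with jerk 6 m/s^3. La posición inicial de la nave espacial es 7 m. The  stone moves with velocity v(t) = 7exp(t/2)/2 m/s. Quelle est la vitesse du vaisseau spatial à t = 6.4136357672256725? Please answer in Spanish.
De la ecuación de la velocidad v(t) = 7·exp(t), sustituimos t = 6.4136357672256725 para obtener v = 4270.75504569688.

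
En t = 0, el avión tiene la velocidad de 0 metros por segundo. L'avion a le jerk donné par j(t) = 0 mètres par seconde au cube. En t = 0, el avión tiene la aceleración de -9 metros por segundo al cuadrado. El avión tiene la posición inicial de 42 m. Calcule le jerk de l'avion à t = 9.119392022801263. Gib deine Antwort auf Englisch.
We have jerk j(t) = 0. Substituting t = 9.119392022801263: j(9.119392022801263) = 0.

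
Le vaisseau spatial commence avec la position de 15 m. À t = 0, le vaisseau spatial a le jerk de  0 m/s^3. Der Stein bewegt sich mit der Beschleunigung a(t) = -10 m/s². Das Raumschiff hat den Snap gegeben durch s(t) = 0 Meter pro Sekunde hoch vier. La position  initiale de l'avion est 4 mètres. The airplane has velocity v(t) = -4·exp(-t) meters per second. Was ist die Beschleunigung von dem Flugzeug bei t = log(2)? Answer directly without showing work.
Die Antwort ist 2.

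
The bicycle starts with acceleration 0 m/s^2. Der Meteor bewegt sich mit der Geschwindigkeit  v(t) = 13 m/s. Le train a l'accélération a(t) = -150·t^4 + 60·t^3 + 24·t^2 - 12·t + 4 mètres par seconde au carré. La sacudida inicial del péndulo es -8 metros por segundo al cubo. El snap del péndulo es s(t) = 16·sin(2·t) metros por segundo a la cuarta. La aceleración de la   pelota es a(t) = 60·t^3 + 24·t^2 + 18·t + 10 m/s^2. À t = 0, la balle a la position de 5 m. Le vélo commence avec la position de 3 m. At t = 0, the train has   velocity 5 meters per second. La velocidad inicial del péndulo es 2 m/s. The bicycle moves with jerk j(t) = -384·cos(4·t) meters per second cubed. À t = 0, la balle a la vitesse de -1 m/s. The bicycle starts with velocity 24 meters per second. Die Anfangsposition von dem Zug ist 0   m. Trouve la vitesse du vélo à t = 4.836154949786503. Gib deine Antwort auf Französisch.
Nous devons trouver la primitive de notre équation du jerk j(t) = -384·cos(4·t) 2 fois. L'intégrale du jerk, avec a(0) = 0, donne l'accélération: a(t) = -96·sin(4·t). L'intégrale de l'accélération est la vitesse. En utilisant v(0) = 24, nous obtenons v(t) = 24·cos(4·t). En utilisant v(t) = 24·cos(4·t) et en substituant t = 4.836154949786503, nous trouvons v = 21.1185207397364.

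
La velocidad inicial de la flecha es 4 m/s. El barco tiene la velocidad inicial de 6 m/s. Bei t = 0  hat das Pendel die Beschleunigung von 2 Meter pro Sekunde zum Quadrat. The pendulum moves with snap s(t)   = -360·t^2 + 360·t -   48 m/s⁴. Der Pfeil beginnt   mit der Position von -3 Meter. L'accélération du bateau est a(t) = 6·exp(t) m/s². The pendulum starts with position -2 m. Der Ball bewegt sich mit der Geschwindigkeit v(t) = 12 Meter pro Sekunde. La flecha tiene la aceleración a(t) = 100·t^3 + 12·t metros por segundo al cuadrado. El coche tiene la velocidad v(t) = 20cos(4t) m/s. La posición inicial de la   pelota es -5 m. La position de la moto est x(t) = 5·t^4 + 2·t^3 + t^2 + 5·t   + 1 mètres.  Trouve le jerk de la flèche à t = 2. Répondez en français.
Pour résoudre ceci, nous devons prendre 1 dérivée de notre équation de l'accélération a(t) = 100·t^3 + 12·t. En dérivant l'accélération, nous obtenons le jerk: j(t) = 300·t^2 + 12. Nous avons le jerk j(t) = 300·t^2 + 12. En substituant t = 2: j(2) = 1212.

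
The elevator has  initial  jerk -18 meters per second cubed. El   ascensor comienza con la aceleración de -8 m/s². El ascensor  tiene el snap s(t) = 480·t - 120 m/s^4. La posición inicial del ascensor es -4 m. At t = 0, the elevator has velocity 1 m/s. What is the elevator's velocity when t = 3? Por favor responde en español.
Para resolver esto, necesitamos tomar 3 antiderivadas de nuestra ecuación del snap s(t) = 480·t - 120. Integrando el snap y usando la condición inicial j(0) = -18, obtenemos j(t) = 240·t^2 - 120·t - 18. La antiderivada de la sacudida es la aceleración. Usando a(0) = -8, obtenemos a(t) = 80·t^3 - 60·t^2 - 18·t - 8. La integral de la aceleración es la velocidad. Usando v(0) = 1, obtenemos v(t) = 20·t^4 - 20·t^3 - 9·t^2 - 8·t + 1. Tenemos la velocidad v(t) = 20·t^4 - 20·t^3 - 9·t^2 - 8·t + 1. Sustituyendo t = 3: v(3) = 976.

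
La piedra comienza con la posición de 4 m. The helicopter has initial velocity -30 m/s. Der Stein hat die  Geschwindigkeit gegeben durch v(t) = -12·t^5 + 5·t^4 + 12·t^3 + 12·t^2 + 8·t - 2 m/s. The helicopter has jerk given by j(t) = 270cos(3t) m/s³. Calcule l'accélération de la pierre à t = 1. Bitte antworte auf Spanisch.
Debemos derivar nuestra ecuación de la velocidad v(t) = -12·t^5 + 5·t^4 + 12·t^3 + 12·t^2 + 8·t - 2 1 vez. La derivada de la velocidad da la aceleración: a(t) = -60·t^4 + 20·t^3 + 36·t^2 + 24·t + 8. De la ecuación de la aceleración a(t) = -60·t^4 + 20·t^3 + 36·t^2 + 24·t + 8, sustituimos t = 1 para obtener a = 28.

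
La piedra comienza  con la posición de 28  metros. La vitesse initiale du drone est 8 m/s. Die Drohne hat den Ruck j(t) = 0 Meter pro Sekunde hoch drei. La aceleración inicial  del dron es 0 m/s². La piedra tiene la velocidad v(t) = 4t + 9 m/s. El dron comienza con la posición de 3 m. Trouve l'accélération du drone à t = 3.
En partant du jerk j(t) = 0, nous prenons 1 primitive. L'intégrale du jerk est l'accélération. En utilisant a(0) = 0, nous obtenons a(t) = 0. De l'équation de l'accélération a(t) = 0, nous substituons t = 3 pour obtenir a = 0.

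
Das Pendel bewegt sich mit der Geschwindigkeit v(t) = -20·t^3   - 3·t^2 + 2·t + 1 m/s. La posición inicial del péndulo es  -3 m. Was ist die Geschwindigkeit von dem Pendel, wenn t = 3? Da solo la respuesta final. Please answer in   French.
À t = 3, v = -560.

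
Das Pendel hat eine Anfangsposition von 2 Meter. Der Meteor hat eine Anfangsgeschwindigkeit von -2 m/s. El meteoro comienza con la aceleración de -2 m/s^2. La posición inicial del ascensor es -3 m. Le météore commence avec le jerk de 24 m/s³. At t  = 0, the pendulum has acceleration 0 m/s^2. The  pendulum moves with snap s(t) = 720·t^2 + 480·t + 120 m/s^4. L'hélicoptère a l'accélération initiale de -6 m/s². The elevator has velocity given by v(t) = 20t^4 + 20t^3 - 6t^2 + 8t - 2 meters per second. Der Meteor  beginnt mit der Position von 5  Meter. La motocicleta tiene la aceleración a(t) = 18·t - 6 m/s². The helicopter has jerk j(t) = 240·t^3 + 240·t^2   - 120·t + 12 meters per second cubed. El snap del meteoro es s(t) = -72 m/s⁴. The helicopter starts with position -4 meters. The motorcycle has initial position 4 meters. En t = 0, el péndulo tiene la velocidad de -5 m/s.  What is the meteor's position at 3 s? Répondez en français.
Nous devons trouver la primitive de notre équation du snap s(t) = -72 4 fois. En prenant ∫s(t)dt et en appliquant j(0) = 24, nous trouvons j(t) = 24 - 72·t. En prenant ∫j(t)dt et en appliquant a(0) = -2, nous trouvons a(t) = -36·t^2 + 24·t - 2. La primitive de l'accélération, avec v(0) = -2, donne la vitesse: v(t) = -12·t^3 + 12·t^2 - 2·t - 2. En intégrant la vitesse et en utilisant la condition initiale x(0) = 5, nous obtenons x(t) = -3·t^4 + 4·t^3 - t^2 - 2·t + 5. De l'équation de la position x(t) = -3·t^4 + 4·t^3 - t^2 - 2·t + 5, nous substituons t = 3 pour obtenir x = -145.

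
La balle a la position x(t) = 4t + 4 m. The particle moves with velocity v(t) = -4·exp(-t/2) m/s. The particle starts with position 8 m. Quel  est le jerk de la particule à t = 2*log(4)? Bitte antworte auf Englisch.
Starting from velocity v(t) = -4·exp(-t/2), we take 2 derivatives. Differentiating velocity, we get acceleration: a(t) = 2·exp(-t/2). Differentiating acceleration, we get jerk: j(t) = -exp(-t/2). From the given jerk equation j(t) = -exp(-t/2), we substitute t = 2*log(4) to get j = -1/4.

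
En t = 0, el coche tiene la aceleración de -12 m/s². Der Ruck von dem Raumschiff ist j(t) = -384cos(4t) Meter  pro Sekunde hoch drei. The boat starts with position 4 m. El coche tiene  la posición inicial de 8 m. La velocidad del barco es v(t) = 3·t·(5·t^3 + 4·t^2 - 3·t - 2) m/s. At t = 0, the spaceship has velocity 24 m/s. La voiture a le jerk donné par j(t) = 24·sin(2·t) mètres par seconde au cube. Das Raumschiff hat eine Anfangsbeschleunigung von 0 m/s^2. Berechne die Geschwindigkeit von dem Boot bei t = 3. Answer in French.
Nous avons la vitesse v(t) = 3·t·(5·t^3 + 4·t^2 - 3·t - 2). En substituant t = 3: v(3) = 1440.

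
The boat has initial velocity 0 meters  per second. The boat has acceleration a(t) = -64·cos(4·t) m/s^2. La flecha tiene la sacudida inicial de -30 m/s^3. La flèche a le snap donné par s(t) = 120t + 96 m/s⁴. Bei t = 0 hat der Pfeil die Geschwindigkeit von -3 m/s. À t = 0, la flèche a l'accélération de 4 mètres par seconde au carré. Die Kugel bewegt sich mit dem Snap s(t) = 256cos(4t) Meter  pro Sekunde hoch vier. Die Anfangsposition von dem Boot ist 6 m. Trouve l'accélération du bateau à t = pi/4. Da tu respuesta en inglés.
From the given acceleration equation a(t) = -64·cos(4·t), we substitute t = pi/4 to get a = 64.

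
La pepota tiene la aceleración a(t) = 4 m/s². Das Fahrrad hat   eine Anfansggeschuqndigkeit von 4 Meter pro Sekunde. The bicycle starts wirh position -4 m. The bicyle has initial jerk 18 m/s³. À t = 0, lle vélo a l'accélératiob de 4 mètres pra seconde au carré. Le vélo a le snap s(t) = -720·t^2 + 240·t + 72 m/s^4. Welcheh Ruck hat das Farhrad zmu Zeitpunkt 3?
Wir müssen das Integral unserer Gleichung für den Snap s(t) = -720·t^2 + 240·t + 72 1-mal finden. Mit ∫s(t)dt und Anwendung von j(0) = 18, finden wir j(t) = -240·t^3 + 120·t^2 + 72·t + 18. Aus der Gleichung für den Ruck j(t) = -240·t^3 + 120·t^2 + 72·t + 18, setzen wir t = 3 ein und erhalten j = -5166.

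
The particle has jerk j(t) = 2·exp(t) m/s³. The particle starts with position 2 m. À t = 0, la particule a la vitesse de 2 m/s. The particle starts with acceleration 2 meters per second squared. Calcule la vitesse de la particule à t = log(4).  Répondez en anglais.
We must find the integral of our jerk equation j(t) = 2·exp(t) 2 times. Integrating jerk and using the initial condition a(0) = 2, we get a(t) = 2·exp(t). The integral of acceleration, with v(0) = 2, gives velocity: v(t) = 2·exp(t). From the given velocity equation v(t) = 2·exp(t), we substitute t = log(4) to get v = 8.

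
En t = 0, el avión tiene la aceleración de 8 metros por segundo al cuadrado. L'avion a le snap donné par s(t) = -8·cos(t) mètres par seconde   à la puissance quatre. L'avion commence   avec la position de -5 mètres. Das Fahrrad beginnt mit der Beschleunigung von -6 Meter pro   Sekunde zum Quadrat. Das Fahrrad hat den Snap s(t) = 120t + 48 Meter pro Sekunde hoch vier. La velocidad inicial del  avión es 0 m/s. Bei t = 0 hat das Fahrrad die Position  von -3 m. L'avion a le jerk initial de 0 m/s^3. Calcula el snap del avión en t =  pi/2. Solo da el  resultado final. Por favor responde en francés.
s(pi/2) = 0.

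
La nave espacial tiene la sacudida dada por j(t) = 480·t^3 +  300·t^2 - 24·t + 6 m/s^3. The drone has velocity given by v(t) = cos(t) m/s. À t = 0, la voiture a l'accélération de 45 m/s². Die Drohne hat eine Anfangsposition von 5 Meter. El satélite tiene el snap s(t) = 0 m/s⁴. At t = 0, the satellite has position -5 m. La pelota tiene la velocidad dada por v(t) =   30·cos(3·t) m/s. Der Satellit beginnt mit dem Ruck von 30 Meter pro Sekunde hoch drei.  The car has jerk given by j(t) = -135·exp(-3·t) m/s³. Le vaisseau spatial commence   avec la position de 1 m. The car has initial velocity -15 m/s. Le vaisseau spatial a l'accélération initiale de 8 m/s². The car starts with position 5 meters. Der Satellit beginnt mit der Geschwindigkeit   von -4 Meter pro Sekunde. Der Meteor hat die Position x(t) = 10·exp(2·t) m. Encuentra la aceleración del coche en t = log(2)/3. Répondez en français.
Nous devons trouver la primitive de notre équation du jerk j(t) = -135·exp(-3·t) 1 fois. La primitive du jerk est l'accélération. En utilisant a(0) = 45, nous obtenons a(t) = 45·exp(-3·t). De l'équation de l'accélération a(t) = 45·exp(-3·t), nous substituons t = log(2)/3 pour obtenir a = 45/2.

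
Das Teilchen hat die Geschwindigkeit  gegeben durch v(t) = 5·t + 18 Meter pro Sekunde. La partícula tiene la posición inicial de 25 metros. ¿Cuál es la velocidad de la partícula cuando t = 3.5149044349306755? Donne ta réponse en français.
En utilisant v(t) = 5·t + 18 et en substituant t = 3.5149044349306755, nous trouvons v = 35.5745221746534.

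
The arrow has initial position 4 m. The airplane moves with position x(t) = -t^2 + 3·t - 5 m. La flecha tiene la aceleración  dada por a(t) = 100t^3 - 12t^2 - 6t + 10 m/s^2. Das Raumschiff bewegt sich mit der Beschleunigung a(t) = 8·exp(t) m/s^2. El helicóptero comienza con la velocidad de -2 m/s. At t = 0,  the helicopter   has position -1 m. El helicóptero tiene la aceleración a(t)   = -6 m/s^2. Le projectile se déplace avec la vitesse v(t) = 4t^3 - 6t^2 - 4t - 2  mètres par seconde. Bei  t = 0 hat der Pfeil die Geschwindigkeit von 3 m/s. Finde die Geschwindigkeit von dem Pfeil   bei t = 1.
Um dies zu lösen, müssen wir 1 Stammfunktion unserer Gleichung für die Beschleunigung a(t) = 100·t^3 - 12·t^2 - 6·t + 10 finden. Mit ∫a(t)dt und Anwendung von v(0) = 3, finden wir v(t) = 25·t^4 - 4·t^3 - 3·t^2 + 10·t + 3. Aus der Gleichung für die Geschwindigkeit v(t) = 25·t^4 - 4·t^3 - 3·t^2 + 10·t + 3, setzen wir t = 1 ein und erhalten v = 31.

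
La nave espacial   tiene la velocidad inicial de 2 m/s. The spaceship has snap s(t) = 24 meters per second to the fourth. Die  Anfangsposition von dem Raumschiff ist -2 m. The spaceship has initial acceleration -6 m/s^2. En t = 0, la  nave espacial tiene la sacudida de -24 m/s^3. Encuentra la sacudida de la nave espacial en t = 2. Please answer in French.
Nous devons intégrer notre équation du snap s(t) = 24 1 fois. La primitive du snap, avec j(0) = -24, donne le jerk: j(t) = 24·t - 24. En utilisant j(t) = 24·t - 24 et en substituant t = 2, nous trouvons j = 24.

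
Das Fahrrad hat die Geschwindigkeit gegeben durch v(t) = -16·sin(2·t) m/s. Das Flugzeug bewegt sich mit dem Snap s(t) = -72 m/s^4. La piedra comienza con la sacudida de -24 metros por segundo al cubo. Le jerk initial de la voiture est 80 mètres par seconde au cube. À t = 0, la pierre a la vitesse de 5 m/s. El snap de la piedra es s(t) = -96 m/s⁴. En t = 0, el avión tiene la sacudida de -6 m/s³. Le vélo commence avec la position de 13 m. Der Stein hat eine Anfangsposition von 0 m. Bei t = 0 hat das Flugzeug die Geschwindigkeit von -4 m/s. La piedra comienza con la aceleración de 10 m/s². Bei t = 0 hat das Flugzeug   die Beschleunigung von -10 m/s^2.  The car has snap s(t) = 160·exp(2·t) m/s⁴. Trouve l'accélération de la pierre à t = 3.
Pour résoudre ceci, nous devons prendre 2 primitives de notre équation du snap s(t) = -96. L'intégrale du snap, avec j(0) = -24, donne le jerk: j(t) = -96·t - 24. La primitive du jerk, avec a(0) = 10, donne l'accélération: a(t) = -48·t^2 - 24·t + 10. De l'équation de l'accélération a(t) = -48·t^2 - 24·t + 10, nous substituons t = 3 pour obtenir a = -494.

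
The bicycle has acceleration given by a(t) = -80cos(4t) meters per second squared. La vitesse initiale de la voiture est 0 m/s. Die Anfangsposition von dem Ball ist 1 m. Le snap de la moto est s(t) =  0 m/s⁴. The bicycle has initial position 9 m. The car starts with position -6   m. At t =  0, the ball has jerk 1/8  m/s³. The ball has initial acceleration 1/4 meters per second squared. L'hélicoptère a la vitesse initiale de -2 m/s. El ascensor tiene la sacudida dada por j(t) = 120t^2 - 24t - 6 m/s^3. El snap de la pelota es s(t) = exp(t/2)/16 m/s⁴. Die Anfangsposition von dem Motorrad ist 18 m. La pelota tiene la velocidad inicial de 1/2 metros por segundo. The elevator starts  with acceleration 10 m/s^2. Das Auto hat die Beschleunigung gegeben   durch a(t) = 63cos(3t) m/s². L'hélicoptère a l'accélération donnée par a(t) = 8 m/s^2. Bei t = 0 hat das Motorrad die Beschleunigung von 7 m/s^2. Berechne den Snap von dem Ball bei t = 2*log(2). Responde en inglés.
Using s(t) = exp(t/2)/16 and substituting t = 2*log(2), we find s = 1/8.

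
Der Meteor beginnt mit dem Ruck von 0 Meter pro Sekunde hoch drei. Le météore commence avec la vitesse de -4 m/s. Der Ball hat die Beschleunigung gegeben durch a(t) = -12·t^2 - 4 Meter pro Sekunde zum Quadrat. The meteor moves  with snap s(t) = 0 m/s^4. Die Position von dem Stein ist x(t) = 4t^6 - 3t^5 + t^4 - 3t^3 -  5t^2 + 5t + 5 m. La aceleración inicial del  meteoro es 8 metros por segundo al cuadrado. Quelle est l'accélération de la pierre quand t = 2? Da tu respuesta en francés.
Pour résoudre ceci, nous devons prendre 2 dérivées de notre équation de la position x(t) = 4·t^6 - 3·t^5 + t^4 - 3·t^3 - 5·t^2 + 5·t + 5. En prenant d/dt de x(t), nous trouvons v(t) = 24·t^5 - 15·t^4 + 4·t^3 - 9·t^2 - 10·t + 5. En dérivant la vitesse, nous obtenons l'accélération: a(t) = 120·t^4 - 60·t^3 + 12·t^2 - 18·t - 10. De l'équation de l'accélération a(t) = 120·t^4 - 60·t^3 + 12·t^2 - 18·t - 10, nous substituons t = 2 pour obtenir a = 1442.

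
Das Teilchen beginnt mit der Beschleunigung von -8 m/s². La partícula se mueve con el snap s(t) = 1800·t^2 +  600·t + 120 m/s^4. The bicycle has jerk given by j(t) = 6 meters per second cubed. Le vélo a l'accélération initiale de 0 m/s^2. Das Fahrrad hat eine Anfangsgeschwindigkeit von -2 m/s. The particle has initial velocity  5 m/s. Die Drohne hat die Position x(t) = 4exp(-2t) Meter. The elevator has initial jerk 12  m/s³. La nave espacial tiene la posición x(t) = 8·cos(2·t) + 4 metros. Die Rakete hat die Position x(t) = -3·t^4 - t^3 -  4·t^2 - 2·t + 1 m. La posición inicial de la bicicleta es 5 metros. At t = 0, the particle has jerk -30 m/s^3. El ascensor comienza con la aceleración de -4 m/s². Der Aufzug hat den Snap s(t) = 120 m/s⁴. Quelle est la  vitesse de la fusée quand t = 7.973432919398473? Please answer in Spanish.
Debemos derivar nuestra ecuación de la posición x(t) = -3·t^4 - t^3 - 4·t^2 - 2·t + 1 1 vez. La derivada de la posición da la velocidad: v(t) = -12·t^3 - 3·t^2 - 8·t - 2. De la ecuación de la velocidad v(t) = -12·t^3 - 3·t^2 - 8·t - 2, sustituimos t = 7.973432919398473 para obtener v = -6339.50685540830.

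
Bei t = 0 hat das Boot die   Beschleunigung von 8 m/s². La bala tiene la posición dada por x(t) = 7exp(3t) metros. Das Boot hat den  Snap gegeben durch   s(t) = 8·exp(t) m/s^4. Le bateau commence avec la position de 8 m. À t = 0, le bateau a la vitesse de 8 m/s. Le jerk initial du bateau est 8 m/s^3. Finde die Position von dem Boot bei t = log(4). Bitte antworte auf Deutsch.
Wir müssen unsere Gleichung für den Snap s(t) = 8·exp(t) 4-mal integrieren. Die Stammfunktion von dem Snap ist der Ruck. Mit j(0) = 8 erhalten wir j(t) = 8·exp(t). Mit ∫j(t)dt und Anwendung von a(0) = 8, finden wir a(t) = 8·exp(t). Das Integral von der Beschleunigung, mit v(0) = 8, ergibt die Geschwindigkeit: v(t) = 8·exp(t). Mit ∫v(t)dt und Anwendung von x(0) = 8, finden wir x(t) = 8·exp(t). Wir haben die Position x(t) = 8·exp(t). Durch Einsetzen von t = log(4): x(log(4)) = 32.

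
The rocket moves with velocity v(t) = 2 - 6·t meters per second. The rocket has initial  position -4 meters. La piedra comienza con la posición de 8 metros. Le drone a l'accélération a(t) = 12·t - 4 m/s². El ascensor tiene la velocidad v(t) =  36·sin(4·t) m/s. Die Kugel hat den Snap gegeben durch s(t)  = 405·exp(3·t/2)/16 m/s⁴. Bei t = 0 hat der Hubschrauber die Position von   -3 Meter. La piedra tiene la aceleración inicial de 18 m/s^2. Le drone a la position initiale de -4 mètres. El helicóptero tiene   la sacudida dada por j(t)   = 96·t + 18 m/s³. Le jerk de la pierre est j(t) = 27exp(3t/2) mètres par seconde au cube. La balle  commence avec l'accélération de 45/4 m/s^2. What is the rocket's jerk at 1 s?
Starting from velocity v(t) = 2 - 6·t, we take 2 derivatives. The derivative of velocity gives acceleration: a(t) = -6. Taking d/dt of a(t), we find j(t) = 0. From the given jerk equation j(t) = 0, we substitute t = 1 to get j = 0.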